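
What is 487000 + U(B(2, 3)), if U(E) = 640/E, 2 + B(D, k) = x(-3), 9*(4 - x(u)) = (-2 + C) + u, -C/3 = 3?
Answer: 487180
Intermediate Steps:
C = -9 (C = -3*3 = -9)
x(u) = 47/9 - u/9 (x(u) = 4 - ((-2 - 9) + u)/9 = 4 - (-11 + u)/9 = 4 + (11/9 - u/9) = 47/9 - u/9)
B(D, k) = 32/9 (B(D, k) = -2 + (47/9 - 1/9*(-3)) = -2 + (47/9 + 1/3) = -2 + 50/9 = 32/9)
487000 + U(B(2, 3)) = 487000 + 640/(32/9) = 487000 + 640*(9/32) = 487000 + 180 = 487180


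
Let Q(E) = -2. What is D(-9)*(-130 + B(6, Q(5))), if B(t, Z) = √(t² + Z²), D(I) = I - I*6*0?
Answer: 1170 - 18*√10 ≈ 1113.1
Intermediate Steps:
D(I) = I (D(I) = I - 6*I*0 = I - 1*0 = I + 0 = I)
B(t, Z) = √(Z² + t²)
D(-9)*(-130 + B(6, Q(5))) = -9*(-130 + √((-2)² + 6²)) = -9*(-130 + √(4 + 36)) = -9*(-130 + √40) = -9*(-130 + 2*√10) = 1170 - 18*√10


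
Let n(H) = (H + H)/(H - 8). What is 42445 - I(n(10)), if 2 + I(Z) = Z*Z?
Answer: 42347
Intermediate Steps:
n(H) = 2*H/(-8 + H) (n(H) = (2*H)/(-8 + H) = 2*H/(-8 + H))
I(Z) = -2 + Z² (I(Z) = -2 + Z*Z = -2 + Z²)
42445 - I(n(10)) = 42445 - (-2 + (2*10/(-8 + 10))²) = 42445 - (-2 + (2*10/2)²) = 42445 - (-2 + (2*10*(½))²) = 42445 - (-2 + 10²) = 42445 - (-2 + 100) = 42445 - 1*98 = 42445 - 98 = 42347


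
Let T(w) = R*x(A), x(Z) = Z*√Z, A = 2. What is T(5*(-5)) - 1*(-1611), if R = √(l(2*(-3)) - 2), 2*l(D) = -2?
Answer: 1611 + 2*I*√6 ≈ 1611.0 + 4.899*I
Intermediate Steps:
l(D) = -1 (l(D) = (½)*(-2) = -1)
x(Z) = Z^(3/2)
R = I*√3 (R = √(-1 - 2) = √(-3) = I*√3 ≈ 1.732*I)
T(w) = 2*I*√6 (T(w) = (I*√3)*2^(3/2) = (I*√3)*(2*√2) = 2*I*√6)
T(5*(-5)) - 1*(-1611) = 2*I*√6 - 1*(-1611) = 2*I*√6 + 1611 = 1611 + 2*I*√6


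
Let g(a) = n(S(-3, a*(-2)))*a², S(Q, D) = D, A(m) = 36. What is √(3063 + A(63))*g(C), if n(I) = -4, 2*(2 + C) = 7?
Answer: -9*√3099 ≈ -501.02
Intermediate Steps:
C = 3/2 (C = -2 + (½)*7 = -2 + 7/2 = 3/2 ≈ 1.5000)
g(a) = -4*a²
√(3063 + A(63))*g(C) = √(3063 + 36)*(-4*(3/2)²) = √3099*(-4*9/4) = √3099*(-9) = -9*√3099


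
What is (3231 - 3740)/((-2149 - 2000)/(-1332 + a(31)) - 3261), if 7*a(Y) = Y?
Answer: 4730137/30275430 ≈ 0.15624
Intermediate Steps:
a(Y) = Y/7
(3231 - 3740)/((-2149 - 2000)/(-1332 + a(31)) - 3261) = (3231 - 3740)/((-2149 - 2000)/(-1332 + (⅐)*31) - 3261) = -509/(-4149/(-1332 + 31/7) - 3261) = -509/(-4149/(-9293/7) - 3261) = -509/(-4149*(-7/9293) - 3261) = -509/(29043/9293 - 3261) = -509/(-30275430/9293) = -509*(-9293/30275430) = 4730137/30275430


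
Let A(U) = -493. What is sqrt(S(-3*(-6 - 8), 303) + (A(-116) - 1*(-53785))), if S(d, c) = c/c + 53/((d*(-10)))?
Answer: sqrt(2350215735)/210 ≈ 230.85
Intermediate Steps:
S(d, c) = 1 - 53/(10*d) (S(d, c) = 1 + 53/((-10*d)) = 1 + 53*(-1/(10*d)) = 1 - 53/(10*d))
sqrt(S(-3*(-6 - 8), 303) + (A(-116) - 1*(-53785))) = sqrt((-53/10 - 3*(-6 - 8))/((-3*(-6 - 8))) + (-493 - 1*(-53785))) = sqrt((-53/10 - 3*(-14))/((-3*(-14))) + (-493 + 53785)) = sqrt((-53/10 + 42)/42 + 53292) = sqrt((1/42)*(367/10) + 53292) = sqrt(367/420 + 53292) = sqrt(22383007/420) = sqrt(2350215735)/210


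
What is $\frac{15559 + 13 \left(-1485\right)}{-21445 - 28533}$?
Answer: $\frac{1873}{24989} \approx 0.074953$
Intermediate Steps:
$\frac{15559 + 13 \left(-1485\right)}{-21445 - 28533} = \frac{15559 - 19305}{-49978} = \left(-3746\right) \left(- \frac{1}{49978}\right) = \frac{1873}{24989}$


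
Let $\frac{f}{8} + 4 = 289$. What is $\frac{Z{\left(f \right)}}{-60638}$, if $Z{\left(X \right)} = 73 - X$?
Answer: $\frac{2207}{60638} \approx 0.036396$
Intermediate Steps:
$f = 2280$ ($f = -32 + 8 \cdot 289 = -32 + 2312 = 2280$)
$\frac{Z{\left(f \right)}}{-60638} = \frac{73 - 2280}{-60638} = \left(73 - 2280\right) \left(- \frac{1}{60638}\right) = \left(-2207\right) \left(- \frac{1}{60638}\right) = \frac{2207}{60638}$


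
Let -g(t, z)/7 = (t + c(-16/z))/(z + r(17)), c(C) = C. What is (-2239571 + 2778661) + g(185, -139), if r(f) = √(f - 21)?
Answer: 10418094367/19325 + 360234*I/2686175 ≈ 5.391e+5 + 0.13411*I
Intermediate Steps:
r(f) = √(-21 + f)
g(t, z) = -7*(t - 16/z)/(z + 2*I) (g(t, z) = -7*(t - 16/z)/(z + √(-21 + 17)) = -7*(t - 16/z)/(z + √(-4)) = -7*(t - 16/z)/(z + 2*I))
(-2239571 + 2778661) + g(185, -139) = (-2239571 + 2778661) + 7*(16 - 1*185*(-139))/(-139*(-139 + 2*I)) = 539090 + 7*(-1/139)*((-139 - 2*I)/19325)*(16 + 25715) = 539090 + 7*(-1/139)*((-139 - 2*I)/19325)*25731 = 539090 + (180117/19325 + 360234*I/2686175) = 10418094367/19325 + 360234*I/2686175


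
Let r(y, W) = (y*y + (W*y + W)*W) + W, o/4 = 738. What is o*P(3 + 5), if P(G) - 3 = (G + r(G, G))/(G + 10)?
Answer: 116440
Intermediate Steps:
o = 2952 (o = 4*738 = 2952)
r(y, W) = W + y² + W*(W + W*y) (r(y, W) = (y² + (W + W*y)*W) + W = (y² + W*(W + W*y)) + W = W + y² + W*(W + W*y))
P(G) = 3 + (G³ + 2*G + 2*G²)/(10 + G) (P(G) = 3 + (G + (G + G² + G² + G*G²))/(G + 10) = 3 + (G + (G + G² + G² + G³))/(10 + G) = 3 + (G + (G + G³ + 2*G²))/(10 + G) = 3 + (G³ + 2*G + 2*G²)/(10 + G))
o*P(3 + 5) = 2952*((30 + (3 + 5)³ + 2*(3 + 5)² + 5*(3 + 5))/(10 + (3 + 5))) = 2952*((30 + 8³ + 2*8² + 5*8)/(10 + 8)) = 2952*((30 + 512 + 2*64 + 40)/18) = 2952*((30 + 512 + 128 + 40)/18) = 2952*((1/18)*710) = 2952*(355/9) = 116440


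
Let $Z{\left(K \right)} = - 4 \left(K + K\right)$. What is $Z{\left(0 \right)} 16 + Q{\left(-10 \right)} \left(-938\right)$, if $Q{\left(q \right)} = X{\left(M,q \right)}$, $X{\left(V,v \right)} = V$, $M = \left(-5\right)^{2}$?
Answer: $-23450$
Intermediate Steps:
$Z{\left(K \right)} = - 8 K$ ($Z{\left(K \right)} = - 4 \cdot 2 K = - 8 K$)
$M = 25$
$Q{\left(q \right)} = 25$
$Z{\left(0 \right)} 16 + Q{\left(-10 \right)} \left(-938\right) = \left(-8\right) 0 \cdot 16 + 25 \left(-938\right) = 0 \cdot 16 - 23450 = 0 - 23450 = -23450$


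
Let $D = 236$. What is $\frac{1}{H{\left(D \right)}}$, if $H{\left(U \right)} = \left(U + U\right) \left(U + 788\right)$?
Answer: $\frac{1}{483328} \approx 2.069 \cdot 10^{-6}$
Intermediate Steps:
$H{\left(U \right)} = 2 U \left(788 + U\right)$
$\frac{1}{H{\left(D \right)}} = \frac{1}{2 \cdot 236 \left(788 + 236\right)} = \frac{1}{2 \cdot 236 \cdot 1024} = \frac{1}{483328}$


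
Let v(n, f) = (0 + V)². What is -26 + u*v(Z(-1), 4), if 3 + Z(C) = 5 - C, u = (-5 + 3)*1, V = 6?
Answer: -98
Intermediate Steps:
u = -2 (u = -2*1 = -2)
Z(C) = 2 - C (Z(C) = -3 + (5 - C) = 2 - C)
v(n, f) = 36 (v(n, f) = (0 + 6)² = 6² = 36)
-26 + u*v(Z(-1), 4) = -26 - 2*36 = -26 - 72 = -98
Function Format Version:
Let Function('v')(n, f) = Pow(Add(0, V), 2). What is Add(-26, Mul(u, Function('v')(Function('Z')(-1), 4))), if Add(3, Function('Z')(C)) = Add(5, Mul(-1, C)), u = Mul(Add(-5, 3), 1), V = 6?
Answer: -98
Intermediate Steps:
u = -2 (u = Mul(-2, 1) = -2)
Function('Z')(C) = Add(2, Mul(-1, C)) (Function('Z')(C) = Add(-3, Add(5, Mul(-1, C))) = Add(2, Mul(-1, C)))
Function('v')(n, f) = 36 (Function('v')(n, f) = Pow(Add(0, 6), 2) = Pow(6, 2) = 36)
Add(-26, Mul(u, Function('v')(Function('Z')(-1), 4))) = Add(-26, Mul(-2, 36)) = Add(-26, -72) = -98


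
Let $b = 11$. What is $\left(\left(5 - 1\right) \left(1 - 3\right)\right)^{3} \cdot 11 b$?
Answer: $-61952$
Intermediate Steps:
$\left(\left(5 - 1\right) \left(1 - 3\right)\right)^{3} \cdot 11 b = \left(\left(5 - 1\right) \left(1 - 3\right)\right)^{3} \cdot 11 \cdot 11 = \left(4 \left(-2\right)\right)^{3} \cdot 11 \cdot 11 = \left(-8\right)^{3} \cdot 11 \cdot 11 = \left(-512\right) 11 \cdot 11 = \left(-5632\right) 11 = -61952$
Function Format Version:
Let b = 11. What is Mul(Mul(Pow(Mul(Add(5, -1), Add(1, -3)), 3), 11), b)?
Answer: -61952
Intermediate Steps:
Mul(Mul(Pow(Mul(Add(5, -1), Add(1, -3)), 3), 11), b) = Mul(Mul(Pow(Mul(Add(5, -1), Add(1, -3)), 3), 11), 11) = Mul(Mul(Pow(Mul(4, -2), 3), 11), 11) = Mul(Mul(Pow(-8, 3), 11), 11) = Mul(Mul(-512, 11), 11) = Mul(-5632, 11) = -61952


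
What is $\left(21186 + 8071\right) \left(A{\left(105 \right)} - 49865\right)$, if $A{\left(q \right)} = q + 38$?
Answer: $-1454716554$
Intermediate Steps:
$A{\left(q \right)} = 38 + q$
$\left(21186 + 8071\right) \left(A{\left(105 \right)} - 49865\right) = \left(21186 + 8071\right) \left(\left(38 + 105\right) - 49865\right) = 29257 \left(143 - 49865\right) = 29257 \left(-49722\right) = -1454716554$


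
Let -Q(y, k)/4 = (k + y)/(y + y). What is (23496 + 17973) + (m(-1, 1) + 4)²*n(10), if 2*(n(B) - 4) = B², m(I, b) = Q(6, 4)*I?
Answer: 44373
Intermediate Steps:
Q(y, k) = -2*(k + y)/y (Q(y, k) = -4*(k + y)/(y + y) = -4*(k + y)/(2*y) = -4*(k + y)*1/(2*y) = -2*(k + y)/y)
m(I, b) = -10*I/3 (m(I, b) = (-2 - 2*4/6)*I = (-2 - 2*4*⅙)*I = (-2 - 4/3)*I = -10*I/3)
n(B) = 4 + B²/2
(23496 + 17973) + (m(-1, 1) + 4)²*n(10) = (23496 + 17973) + (-10/3*(-1) + 4)²*(4 + (½)*10²) = 41469 + (10/3 + 4)²*(4 + (½)*100) = 41469 + (22/3)²*(4 + 50) = 41469 + (484/9)*54 = 41469 + 2904 = 44373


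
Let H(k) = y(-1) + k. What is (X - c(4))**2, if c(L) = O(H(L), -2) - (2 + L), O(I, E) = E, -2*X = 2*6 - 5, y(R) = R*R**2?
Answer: 81/4 ≈ 20.250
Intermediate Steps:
y(R) = R**3
H(k) = -1 + k (H(k) = (-1)**3 + k = -1 + k)
X = -7/2 (X = -(2*6 - 5)/2 = -(12 - 5)/2 = -1/2*7 = -7/2 ≈ -3.5000)
c(L) = -4 - L (c(L) = -2 - (2 + L) = -2 + (-2 - L) = -4 - L)
(X - c(4))**2 = (-7/2 - (-4 - 1*4))**2 = (-7/2 - (-4 - 4))**2 = (-7/2 - 1*(-8))**2 = (-7/2 + 8)**2 = (9/2)**2 = 81/4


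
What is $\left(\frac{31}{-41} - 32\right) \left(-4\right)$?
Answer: $\frac{5372}{41} \approx 131.02$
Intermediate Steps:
$\left(\frac{31}{-41} - 32\right) \left(-4\right) = \left(31 \left(- \frac{1}{41}\right) - 32\right) \left(-4\right) = \left(- \frac{31}{41} - 32\right) \left(-4\right) = \left(- \frac{1343}{41}\right) \left(-4\right) = \frac{5372}{41}$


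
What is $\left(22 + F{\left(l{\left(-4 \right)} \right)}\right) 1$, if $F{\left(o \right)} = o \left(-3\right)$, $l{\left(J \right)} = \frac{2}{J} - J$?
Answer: $\frac{23}{2} \approx 11.5$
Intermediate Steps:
$l{\left(J \right)} = - J + \frac{2}{J}$
$F{\left(o \right)} = - 3 o$
$\left(22 + F{\left(l{\left(-4 \right)} \right)}\right) 1 = \left(22 - 3 \left(\left(-1\right) \left(-4\right) + \frac{2}{-4}\right)\right) 1 = \left(22 - 3 \left(4 + 2 \left(- \frac{1}{4}\right)\right)\right) 1 = \left(22 - 3 \left(4 - \frac{1}{2}\right)\right) 1 = \left(22 - \frac{21}{2}\right) 1 = \frac{23}{2} \cdot 1 = \frac{23}{2}$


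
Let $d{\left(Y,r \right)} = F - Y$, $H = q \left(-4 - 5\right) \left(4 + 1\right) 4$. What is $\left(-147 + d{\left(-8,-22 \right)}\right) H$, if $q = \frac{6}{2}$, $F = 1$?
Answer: $74520$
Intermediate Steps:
$q = 3$ ($q = 6 \cdot \frac{1}{2} = 3$)
$H = -540$ ($H = 3 \left(-4 - 5\right) \left(4 + 1\right) 4 = 3 \left(\left(-9\right) 5\right) 4 = 3 \left(-45\right) 4 = \left(-135\right) 4 = -540$)
$d{\left(Y,r \right)} = 1 - Y$
$\left(-147 + d{\left(-8,-22 \right)}\right) H = \left(-147 + \left(1 - -8\right)\right) \left(-540\right) = \left(-147 + \left(1 + 8\right)\right) \left(-540\right) = \left(-147 + 9\right) \left(-540\right) = \left(-138\right) \left(-540\right) = 74520$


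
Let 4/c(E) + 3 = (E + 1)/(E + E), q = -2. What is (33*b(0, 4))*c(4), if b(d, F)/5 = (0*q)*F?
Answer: 0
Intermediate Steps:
c(E) = 4/(-3 + (1 + E)/(2*E)) (c(E) = 4/(-3 + (E + 1)/(E + E)) = 4/(-3 + (1 + E)/((2*E))) = 4/(-3 + (1 + E)*(1/(2*E))) = 4/(-3 + (1 + E)/(2*E)))
b(d, F) = 0 (b(d, F) = 5*((0*(-2))*F) = 5*(0*F) = 5*0 = 0)
(33*b(0, 4))*c(4) = (33*0)*(-8*4/(-1 + 5*4)) = 0*(-8*4/(-1 + 20)) = 0*(-8*4/19) = 0*(-8*4*1/19) = 0*(-32/19) = 0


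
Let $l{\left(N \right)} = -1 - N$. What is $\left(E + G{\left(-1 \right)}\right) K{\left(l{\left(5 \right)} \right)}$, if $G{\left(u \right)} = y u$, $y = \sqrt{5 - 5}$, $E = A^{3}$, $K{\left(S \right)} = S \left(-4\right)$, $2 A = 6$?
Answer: $648$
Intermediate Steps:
$A = 3$ ($A = \frac{1}{2} \cdot 6 = 3$)
$K{\left(S \right)} = - 4 S$
$E = 27$ ($E = 3^{3} = 27$)
$y = 0$ ($y = \sqrt{0} = 0$)
$G{\left(u \right)} = 0$ ($G{\left(u \right)} = 0 u = 0$)
$\left(E + G{\left(-1 \right)}\right) K{\left(l{\left(5 \right)} \right)} = \left(27 + 0\right) \left(- 4 \left(-1 - 5\right)\right) = 27 \left(- 4 \left(-1 - 5\right)\right) = 27 \left(\left(-4\right) \left(-6\right)\right) = 27 \cdot 24 = 648$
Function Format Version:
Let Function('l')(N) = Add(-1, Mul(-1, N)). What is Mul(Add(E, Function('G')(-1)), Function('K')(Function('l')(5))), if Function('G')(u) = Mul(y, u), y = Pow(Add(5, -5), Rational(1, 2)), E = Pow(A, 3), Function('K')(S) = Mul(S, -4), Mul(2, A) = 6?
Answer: 648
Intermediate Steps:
A = 3 (A = Mul(Rational(1, 2), 6) = 3)
Function('K')(S) = Mul(-4, S)
E = 27 (E = Pow(3, 3) = 27)
y = 0 (y = Pow(0, Rational(1, 2)) = 0)
Function('G')(u) = 0 (Function('G')(u) = Mul(0, u) = 0)
Mul(Add(E, Function('G')(-1)), Function('K')(Function('l')(5))) = Mul(Add(27, 0), Mul(-4, Add(-1, Mul(-1, 5)))) = Mul(27, Mul(-4, Add(-1, -5))) = Mul(27, Mul(-4, -6)) = Mul(27, 24) = 648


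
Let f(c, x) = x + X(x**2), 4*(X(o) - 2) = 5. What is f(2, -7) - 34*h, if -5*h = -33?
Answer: -4563/20 ≈ -228.15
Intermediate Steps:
h = 33/5 (h = -1/5*(-33) = 33/5 ≈ 6.6000)
X(o) = 13/4 (X(o) = 2 + (1/4)*5 = 2 + 5/4 = 13/4)
f(c, x) = 13/4 + x (f(c, x) = x + 13/4 = 13/4 + x)
f(2, -7) - 34*h = (13/4 - 7) - 34*33/5 = -15/4 - 1122/5 = -4563/20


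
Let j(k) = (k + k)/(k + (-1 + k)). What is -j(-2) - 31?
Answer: -159/5 ≈ -31.800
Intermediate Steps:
j(k) = 2*k/(-1 + 2*k) (j(k) = (2*k)/(-1 + 2*k) = 2*k/(-1 + 2*k))
-j(-2) - 31 = -2*(-2)/(-1 + 2*(-2)) - 31 = -2*(-2)/(-1 - 4) - 31 = -2*(-2)/(-5) - 31 = -2*(-2)*(-1)/5 - 31 = -1*⅘ - 31 = -⅘ - 31 = -159/5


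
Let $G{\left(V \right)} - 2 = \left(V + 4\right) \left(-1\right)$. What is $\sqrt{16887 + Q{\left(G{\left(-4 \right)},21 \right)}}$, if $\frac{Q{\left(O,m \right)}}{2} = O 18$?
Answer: $\sqrt{16959} \approx 130.23$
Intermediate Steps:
$G{\left(V \right)} = -2 - V$ ($G{\left(V \right)} = 2 + \left(V + 4\right) \left(-1\right) = 2 + \left(4 + V\right) \left(-1\right) = 2 - \left(4 + V\right) = -2 - V$)
$Q{\left(O,m \right)} = 36 O$ ($Q{\left(O,m \right)} = 2 O 18 = 2 \cdot 18 O = 36 O$)
$\sqrt{16887 + Q{\left(G{\left(-4 \right)},21 \right)}} = \sqrt{16887 + 36 \left(-2 - -4\right)} = \sqrt{16887 + 36 \left(-2 + 4\right)} = \sqrt{16887 + 36 \cdot 2} = \sqrt{16887 + 72} = \sqrt{16959}$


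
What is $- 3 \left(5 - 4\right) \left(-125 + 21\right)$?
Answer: $312$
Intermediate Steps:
$- 3 \left(5 - 4\right) \left(-125 + 21\right) = - 3 \left(5 - 4\right) \left(-104\right) = \left(-3\right) 1 \left(-104\right) = \left(-3\right) \left(-104\right) = 312$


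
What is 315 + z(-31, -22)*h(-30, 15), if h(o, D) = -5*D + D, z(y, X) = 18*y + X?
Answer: 35115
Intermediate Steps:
z(y, X) = X + 18*y
h(o, D) = -4*D
315 + z(-31, -22)*h(-30, 15) = 315 + (-22 + 18*(-31))*(-4*15) = 315 + (-22 - 558)*(-60) = 315 - 580*(-60) = 315 + 34800 = 35115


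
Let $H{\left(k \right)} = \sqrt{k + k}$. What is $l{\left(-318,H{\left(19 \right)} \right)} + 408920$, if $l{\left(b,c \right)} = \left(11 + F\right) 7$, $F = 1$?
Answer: $409004$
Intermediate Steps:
$H{\left(k \right)} = \sqrt{2} \sqrt{k}$ ($H{\left(k \right)} = \sqrt{2 k} = \sqrt{2} \sqrt{k}$)
$l{\left(b,c \right)} = 84$ ($l{\left(b,c \right)} = \left(11 + 1\right) 7 = 12 \cdot 7 = 84$)
$l{\left(-318,H{\left(19 \right)} \right)} + 408920 = 84 + 408920 = 409004$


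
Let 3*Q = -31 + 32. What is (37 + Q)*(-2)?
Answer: -224/3 ≈ -74.667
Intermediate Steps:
Q = ⅓ (Q = (-31 + 32)/3 = (⅓)*1 = ⅓ ≈ 0.33333)
(37 + Q)*(-2) = (37 + ⅓)*(-2) = (112/3)*(-2) = -224/3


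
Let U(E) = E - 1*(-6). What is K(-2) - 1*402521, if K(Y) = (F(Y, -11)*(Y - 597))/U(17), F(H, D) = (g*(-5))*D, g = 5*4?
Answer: -9916883/23 ≈ -4.3117e+5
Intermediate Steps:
g = 20
F(H, D) = -100*D (F(H, D) = (20*(-5))*D = -100*D)
U(E) = 6 + E (U(E) = E + 6 = 6 + E)
K(Y) = -656700/23 + 1100*Y/23 (K(Y) = ((-100*(-11))*(Y - 597))/(6 + 17) = (1100*(-597 + Y))/23 = (-656700 + 1100*Y)*(1/23) = -656700/23 + 1100*Y/23)
K(-2) - 1*402521 = (-656700/23 + (1100/23)*(-2)) - 1*402521 = (-656700/23 - 2200/23) - 402521 = -658900/23 - 402521 = -9916883/23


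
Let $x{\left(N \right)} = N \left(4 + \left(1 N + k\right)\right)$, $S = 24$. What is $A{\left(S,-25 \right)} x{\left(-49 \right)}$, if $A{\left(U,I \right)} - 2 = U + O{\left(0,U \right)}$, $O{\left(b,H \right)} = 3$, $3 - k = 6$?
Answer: $68208$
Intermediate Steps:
$k = -3$ ($k = 3 - 6 = -3$)
$x{\left(N \right)} = N \left(1 + N\right)$ ($x{\left(N \right)} = N \left(4 + \left(1 N - 3\right)\right) = N \left(4 + \left(N - 3\right)\right) = N \left(4 + \left(-3 + N\right)\right) = N \left(1 + N\right)$)
$A{\left(U,I \right)} = 5 + U$ ($A{\left(U,I \right)} = 2 + \left(U + 3\right) = 2 + \left(3 + U\right) = 5 + U$)
$A{\left(S,-25 \right)} x{\left(-49 \right)} = \left(5 + 24\right) \left(- 49 \left(1 - 49\right)\right) = 29 \left(\left(-49\right) \left(-48\right)\right) = 29 \cdot 2352 = 68208$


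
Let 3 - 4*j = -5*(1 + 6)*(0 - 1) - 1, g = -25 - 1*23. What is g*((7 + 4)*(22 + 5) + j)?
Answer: -13884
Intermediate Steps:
g = -48 (g = -25 - 23 = -48)
j = -31/4 (j = ¾ - (-5*(1 + 6)*(0 - 1) - 1)/4 = ¾ - (-35*(-1) - 1)/4 = ¾ - (-5*(-7) - 1)/4 = ¾ - (35 - 1)/4 = ¾ - ¼*34 = ¾ - 17/2 = -31/4 ≈ -7.7500)
g*((7 + 4)*(22 + 5) + j) = -48*((7 + 4)*(22 + 5) - 31/4) = -48*(11*27 - 31/4) = -48*(297 - 31/4) = -48*1157/4 = -13884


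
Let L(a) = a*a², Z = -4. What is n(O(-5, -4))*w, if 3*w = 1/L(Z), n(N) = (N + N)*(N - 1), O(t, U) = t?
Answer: -5/16 ≈ -0.31250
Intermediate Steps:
L(a) = a³
n(N) = 2*N*(-1 + N) (n(N) = (2*N)*(-1 + N) = 2*N*(-1 + N))
w = -1/192 (w = 1/(3*((-4)³)) = (⅓)/(-64) = (⅓)*(-1/64) = -1/192 ≈ -0.0052083)
n(O(-5, -4))*w = (2*(-5)*(-1 - 5))*(-1/192) = (2*(-5)*(-6))*(-1/192) = 60*(-1/192) = -5/16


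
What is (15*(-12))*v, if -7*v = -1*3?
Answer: -540/7 ≈ -77.143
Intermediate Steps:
v = 3/7 (v = -(-1)*3/7 = -⅐*(-3) = 3/7 ≈ 0.42857)
(15*(-12))*v = (15*(-12))*(3/7) = -180*3/7 = -540/7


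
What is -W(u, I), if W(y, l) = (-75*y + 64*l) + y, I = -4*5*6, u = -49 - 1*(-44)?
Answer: 7310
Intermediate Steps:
u = -5 (u = -49 + 44 = -5)
I = -120 (I = -20*6 = -120)
W(y, l) = -74*y + 64*l
-W(u, I) = -(-74*(-5) + 64*(-120)) = -(370 - 7680) = -1*(-7310) = 7310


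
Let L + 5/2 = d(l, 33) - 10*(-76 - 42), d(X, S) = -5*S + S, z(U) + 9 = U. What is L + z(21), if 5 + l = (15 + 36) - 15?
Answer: 2115/2 ≈ 1057.5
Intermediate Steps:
z(U) = -9 + U
l = 31 (l = -5 + ((15 + 36) - 15) = -5 + (51 - 15) = -5 + 36 = 31)
d(X, S) = -4*S
L = 2091/2 (L = -5/2 + (-4*33 - 10*(-76 - 42)) = -5/2 + (-132 - 10*(-118)) = -5/2 + (-132 + 1180) = -5/2 + 1048 = 2091/2 ≈ 1045.5)
L + z(21) = 2091/2 + (-9 + 21) = 2091/2 + 12 = 2115/2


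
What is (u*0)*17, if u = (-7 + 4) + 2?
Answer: 0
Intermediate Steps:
u = -1 (u = -3 + 2 = -1)
(u*0)*17 = -1*0*17 = 0*17 = 0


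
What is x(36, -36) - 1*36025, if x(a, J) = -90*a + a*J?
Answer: -40561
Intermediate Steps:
x(a, J) = -90*a + J*a
x(36, -36) - 1*36025 = 36*(-90 - 36) - 1*36025 = 36*(-126) - 36025 = -4536 - 36025 = -40561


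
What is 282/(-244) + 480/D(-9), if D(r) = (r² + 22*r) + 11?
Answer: -36753/6466 ≈ -5.6840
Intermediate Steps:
D(r) = 11 + r² + 22*r
282/(-244) + 480/D(-9) = 282/(-244) + 480/(11 + (-9)² + 22*(-9)) = 282*(-1/244) + 480/(11 + 81 - 198) = -141/122 + 480/(-106) = -141/122 + 480*(-1/106) = -141/122 - 240/53 = -36753/6466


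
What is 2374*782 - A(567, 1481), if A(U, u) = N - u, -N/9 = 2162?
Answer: 1877407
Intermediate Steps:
N = -19458 (N = -9*2162 = -19458)
A(U, u) = -19458 - u
2374*782 - A(567, 1481) = 2374*782 - (-19458 - 1*1481) = 1856468 - (-19458 - 1481) = 1856468 - 1*(-20939) = 1856468 + 20939 = 1877407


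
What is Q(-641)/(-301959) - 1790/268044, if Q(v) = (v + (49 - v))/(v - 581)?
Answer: -3931463948/588729764259 ≈ -0.0066779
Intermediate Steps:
Q(v) = 49/(-581 + v)
Q(-641)/(-301959) - 1790/268044 = (49/(-581 - 641))/(-301959) - 1790/268044 = (49/(-1222))*(-1/301959) - 1790*1/268044 = (49*(-1/1222))*(-1/301959) - 895/134022 = -49/1222*(-1/301959) - 895/134022 = 7/52713414 - 895/134022 = -3931463948/588729764259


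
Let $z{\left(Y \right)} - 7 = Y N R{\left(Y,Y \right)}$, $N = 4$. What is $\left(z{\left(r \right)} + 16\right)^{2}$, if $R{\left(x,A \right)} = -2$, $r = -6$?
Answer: $5041$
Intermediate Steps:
$z{\left(Y \right)} = 7 - 8 Y$ ($z{\left(Y \right)} = 7 + Y 4 \left(-2\right) = 7 + 4 Y \left(-2\right) = 7 - 8 Y$)
$\left(z{\left(r \right)} + 16\right)^{2} = \left(\left(7 - -48\right) + 16\right)^{2} = \left(\left(7 + 48\right) + 16\right)^{2} = \left(55 + 16\right)^{2} = 71^{2} = 5041$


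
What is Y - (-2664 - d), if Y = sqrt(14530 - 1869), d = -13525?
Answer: -10861 + sqrt(12661) ≈ -10748.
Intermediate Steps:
Y = sqrt(12661) ≈ 112.52
Y - (-2664 - d) = sqrt(12661) - (-2664 - 1*(-13525)) = sqrt(12661) - (-2664 + 13525) = sqrt(12661) - 1*10861 = sqrt(12661) - 10861 = -10861 + sqrt(12661)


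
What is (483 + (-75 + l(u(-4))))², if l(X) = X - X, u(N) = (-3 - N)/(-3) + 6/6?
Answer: 166464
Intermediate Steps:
u(N) = 2 + N/3 (u(N) = (-3 - N)*(-⅓) + 6*(⅙) = (1 + N/3) + 1 = 2 + N/3)
l(X) = 0
(483 + (-75 + l(u(-4))))² = (483 + (-75 + 0))² = (483 - 75)² = 408² = 166464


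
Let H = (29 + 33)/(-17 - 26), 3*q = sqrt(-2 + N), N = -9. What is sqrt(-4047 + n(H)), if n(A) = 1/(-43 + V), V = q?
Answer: sqrt(3)*sqrt((174022 - 1349*I*sqrt(11))/(-129 + I*sqrt(11))) ≈ 4.6963e-6 - 63.616*I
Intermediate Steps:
q = I*sqrt(11)/3 (q = sqrt(-2 - 9)/3 = sqrt(-11)/3 = (I*sqrt(11))/3 = I*sqrt(11)/3 ≈ 1.1055*I)
H = -62/43 (H = 62/(-43) = 62*(-1/43) = -62/43 ≈ -1.4419)
V = I*sqrt(11)/3 ≈ 1.1055*I
n(A) = 1/(-43 + I*sqrt(11)/3)
sqrt(-4047 + n(H)) = sqrt(-4047 + (-387/16652 - 3*I*sqrt(11)/16652)) = sqrt(-67391031/16652 - 3*I*sqrt(11)/16652)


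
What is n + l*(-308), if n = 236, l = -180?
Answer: 55676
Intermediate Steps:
n + l*(-308) = 236 - 180*(-308) = 236 + 55440 = 55676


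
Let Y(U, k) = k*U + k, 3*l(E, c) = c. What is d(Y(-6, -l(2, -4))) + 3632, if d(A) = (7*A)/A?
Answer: 3639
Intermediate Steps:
l(E, c) = c/3
Y(U, k) = k + U*k (Y(U, k) = U*k + k = k + U*k)
d(A) = 7
d(Y(-6, -l(2, -4))) + 3632 = 7 + 3632 = 3639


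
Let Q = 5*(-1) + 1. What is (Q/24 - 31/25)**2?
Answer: 44521/22500 ≈ 1.9787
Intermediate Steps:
Q = -4 (Q = -5 + 1 = -4)
(Q/24 - 31/25)**2 = (-4/24 - 31/25)**2 = (-4*1/24 - 31*1/25)**2 = (-1/6 - 31/25)**2 = (-211/150)**2 = 44521/22500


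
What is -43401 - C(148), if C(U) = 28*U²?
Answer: -656713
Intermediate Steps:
-43401 - C(148) = -43401 - 28*148² = -43401 - 28*21904 = -43401 - 1*613312 = -43401 - 613312 = -656713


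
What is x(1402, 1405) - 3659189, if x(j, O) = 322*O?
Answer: -3206779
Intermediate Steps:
x(1402, 1405) - 3659189 = 322*1405 - 3659189 = 452410 - 3659189 = -3206779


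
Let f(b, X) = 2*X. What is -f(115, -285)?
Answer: 570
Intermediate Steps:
-f(115, -285) = -2*(-285) = -1*(-570) = 570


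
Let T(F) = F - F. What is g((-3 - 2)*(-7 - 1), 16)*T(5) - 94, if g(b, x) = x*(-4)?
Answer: -94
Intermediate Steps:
T(F) = 0
g(b, x) = -4*x
g((-3 - 2)*(-7 - 1), 16)*T(5) - 94 = -4*16*0 - 94 = -64*0 - 94 = 0 - 94 = -94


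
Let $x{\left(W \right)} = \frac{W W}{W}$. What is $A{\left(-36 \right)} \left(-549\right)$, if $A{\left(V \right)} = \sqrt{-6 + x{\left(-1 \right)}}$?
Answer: $- 549 i \sqrt{7} \approx - 1452.5 i$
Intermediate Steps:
$x{\left(W \right)} = W$ ($x{\left(W \right)} = \frac{W^{2}}{W} = W$)
$A{\left(V \right)} = i \sqrt{7}$ ($A{\left(V \right)} = \sqrt{-6 - 1} = \sqrt{-7} = i \sqrt{7}$)
$A{\left(-36 \right)} \left(-549\right) = i \sqrt{7} \left(-549\right) = - 549 i \sqrt{7}$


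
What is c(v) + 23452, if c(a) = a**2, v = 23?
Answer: 23981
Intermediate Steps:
c(v) + 23452 = 23**2 + 23452 = 529 + 23452 = 23981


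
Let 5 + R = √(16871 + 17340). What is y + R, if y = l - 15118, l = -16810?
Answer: -31933 + √34211 ≈ -31748.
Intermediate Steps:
y = -31928 (y = -16810 - 15118 = -31928)
R = -5 + √34211 (R = -5 + √(16871 + 17340) = -5 + √34211 ≈ 179.96)
y + R = -31928 + (-5 + √34211) = -31933 + √34211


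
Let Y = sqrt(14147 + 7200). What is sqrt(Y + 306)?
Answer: sqrt(306 + sqrt(21347)) ≈ 21.263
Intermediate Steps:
Y = sqrt(21347) ≈ 146.11
sqrt(Y + 306) = sqrt(sqrt(21347) + 306) = sqrt(306 + sqrt(21347))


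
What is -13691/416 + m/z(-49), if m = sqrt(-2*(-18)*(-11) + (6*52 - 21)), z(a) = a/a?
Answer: -13691/416 + I*sqrt(105) ≈ -32.911 + 10.247*I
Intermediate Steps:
z(a) = 1
m = I*sqrt(105) (m = sqrt(36*(-11) + (312 - 21)) = sqrt(-396 + 291) = sqrt(-105) = I*sqrt(105) ≈ 10.247*I)
-13691/416 + m/z(-49) = -13691/416 + (I*sqrt(105))/1 = -13691*1/416 + (I*sqrt(105))*1 = -13691/416 + I*sqrt(105)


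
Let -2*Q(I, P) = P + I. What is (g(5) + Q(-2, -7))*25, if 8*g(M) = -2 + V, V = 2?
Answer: 225/2 ≈ 112.50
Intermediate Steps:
Q(I, P) = -I/2 - P/2 (Q(I, P) = -(P + I)/2 = -(I + P)/2 = -I/2 - P/2)
g(M) = 0 (g(M) = (-2 + 2)/8 = (⅛)*0 = 0)
(g(5) + Q(-2, -7))*25 = (0 + (-½*(-2) - ½*(-7)))*25 = (0 + (1 + 7/2))*25 = (0 + 9/2)*25 = (9/2)*25 = 225/2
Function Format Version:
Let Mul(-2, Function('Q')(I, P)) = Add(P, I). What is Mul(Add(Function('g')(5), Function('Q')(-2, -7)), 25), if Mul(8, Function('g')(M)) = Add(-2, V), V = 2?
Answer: Rational(225, 2) ≈ 112.50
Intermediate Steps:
Function('Q')(I, P) = Add(Mul(Rational(-1, 2), I), Mul(Rational(-1, 2), P)) (Function('Q')(I, P) = Mul(Rational(-1, 2), Add(P, I)) = Mul(Rational(-1, 2), Add(I, P)) = Add(Mul(Rational(-1, 2), I), Mul(Rational(-1, 2), P)))
Function('g')(M) = 0 (Function('g')(M) = Mul(Rational(1, 8), Add(-2, 2)) = Mul(Rational(1, 8), 0) = 0)
Mul(Add(Function('g')(5), Function('Q')(-2, -7)), 25) = Mul(Add(0, Add(Mul(Rational(-1, 2), -2), Mul(Rational(-1, 2), -7))), 25) = Mul(Add(0, Add(1, Rational(7, 2))), 25) = Mul(Add(0, Rational(9, 2)), 25) = Mul(Rational(9, 2), 25) = Rational(225, 2)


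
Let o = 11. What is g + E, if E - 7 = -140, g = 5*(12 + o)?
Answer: -18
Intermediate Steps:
g = 115 (g = 5*(12 + 11) = 5*23 = 115)
E = -133 (E = 7 - 140 = -133)
g + E = 115 - 133 = -18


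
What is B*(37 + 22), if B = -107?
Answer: -6313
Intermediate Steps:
B*(37 + 22) = -107*(37 + 22) = -107*59 = -6313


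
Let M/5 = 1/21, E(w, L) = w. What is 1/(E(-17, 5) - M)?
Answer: -21/362 ≈ -0.058011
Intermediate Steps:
M = 5/21 ≈ 0.23810
1/(E(-17, 5) - M) = 1/(-17 - 1*5/21) = 1/(-17 - 5/21) = 1/(-362/21) = -21/362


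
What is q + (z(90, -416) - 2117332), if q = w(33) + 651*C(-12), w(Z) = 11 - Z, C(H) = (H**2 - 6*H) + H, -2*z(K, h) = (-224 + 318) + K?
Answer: -1984642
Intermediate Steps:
z(K, h) = -47 - K/2 (z(K, h) = -((-224 + 318) + K)/2 = -(94 + K)/2 = -47 - K/2)
C(H) = H**2 - 5*H
q = 132782 (q = (11 - 1*33) + 651*(-12*(-5 - 12)) = (11 - 33) + 651*(-12*(-17)) = -22 + 651*204 = -22 + 132804 = 132782)
q + (z(90, -416) - 2117332) = 132782 + ((-47 - 1/2*90) - 2117332) = 132782 + ((-47 - 45) - 2117332) = 132782 + (-92 - 2117332) = 132782 - 2117424 = -1984642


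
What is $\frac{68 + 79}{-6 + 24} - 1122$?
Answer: $- \frac{6683}{6} \approx -1113.8$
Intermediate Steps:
$\frac{68 + 79}{-6 + 24} - 1122 = \frac{147}{18} - 1122 = 147 \cdot \frac{1}{18} - 1122 = \frac{49}{6} - 1122 = - \frac{6683}{6}$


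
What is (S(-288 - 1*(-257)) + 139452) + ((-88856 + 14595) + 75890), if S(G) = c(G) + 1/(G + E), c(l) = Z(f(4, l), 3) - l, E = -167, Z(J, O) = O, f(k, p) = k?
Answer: 27940769/198 ≈ 1.4112e+5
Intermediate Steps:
c(l) = 3 - l
S(G) = 3 + 1/(-167 + G) - G (S(G) = (3 - G) + 1/(G - 167) = (3 - G) + 1/(-167 + G) = 3 + 1/(-167 + G) - G)
(S(-288 - 1*(-257)) + 139452) + ((-88856 + 14595) + 75890) = ((-500 - (-288 - 1*(-257))² + 170*(-288 - 1*(-257)))/(-167 + (-288 - 1*(-257))) + 139452) + ((-88856 + 14595) + 75890) = ((-500 - (-288 + 257)² + 170*(-288 + 257))/(-167 + (-288 + 257)) + 139452) + (-74261 + 75890) = ((-500 - 1*(-31)² + 170*(-31))/(-167 - 31) + 139452) + 1629 = ((-500 - 1*961 - 5270)/(-198) + 139452) + 1629 = (-(-500 - 961 - 5270)/198 + 139452) + 1629 = (-1/198*(-6731) + 139452) + 1629 = (6731/198 + 139452) + 1629 = 27618227/198 + 1629 = 27940769/198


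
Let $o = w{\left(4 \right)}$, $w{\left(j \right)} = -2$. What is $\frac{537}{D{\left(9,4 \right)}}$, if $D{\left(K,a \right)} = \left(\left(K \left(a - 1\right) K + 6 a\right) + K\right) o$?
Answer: $- \frac{179}{184} \approx -0.97283$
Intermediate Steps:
$o = -2$
$D{\left(K,a \right)} = - 12 a - 2 K - 2 K^{2} \left(-1 + a\right)$ ($D{\left(K,a \right)} = \left(\left(K \left(a - 1\right) K + 6 a\right) + K\right) \left(-2\right) = \left(\left(K \left(-1 + a\right) K + 6 a\right) + K\right) \left(-2\right) = \left(\left(K^{2} \left(-1 + a\right) + 6 a\right) + K\right) \left(-2\right) = \left(\left(6 a + K^{2} \left(-1 + a\right)\right) + K\right) \left(-2\right) = \left(K + 6 a + K^{2} \left(-1 + a\right)\right) \left(-2\right) = - 12 a - 2 K - 2 K^{2} \left(-1 + a\right)$)
$\frac{537}{D{\left(9,4 \right)}} = \frac{537}{\left(-12\right) 4 - 18 + 2 \cdot 9^{2} - 8 \cdot 9^{2}} = \frac{537}{-48 - 18 + 2 \cdot 81 - 8 \cdot 81} = \frac{537}{-48 - 18 + 162 - 648} = \frac{537}{-552} = 537 \left(- \frac{1}{552}\right) = - \frac{179}{184}$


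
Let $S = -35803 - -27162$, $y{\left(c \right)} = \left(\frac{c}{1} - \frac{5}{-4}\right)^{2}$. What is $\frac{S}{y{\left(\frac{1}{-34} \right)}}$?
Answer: $- \frac{39955984}{6889} \approx -5800.0$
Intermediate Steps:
$y{\left(c \right)} = \left(\frac{5}{4} + c\right)^{2}$ ($y{\left(c \right)} = \left(c 1 - - \frac{5}{4}\right)^{2} = \left(c + \frac{5}{4}\right)^{2} = \left(\frac{5}{4} + c\right)^{2}$)
$S = -8641$ ($S = -35803 + 27162 = -8641$)
$\frac{S}{y{\left(\frac{1}{-34} \right)}} = - \frac{8641}{\frac{1}{16} \left(5 + \frac{4}{-34}\right)^{2}} = - \frac{8641}{\frac{1}{16} \left(5 + 4 \left(- \frac{1}{34}\right)\right)^{2}} = - \frac{8641}{\frac{1}{16} \left(5 - \frac{2}{17}\right)^{2}} = - \frac{8641}{\frac{1}{16} \left(\frac{83}{17}\right)^{2}} = - \frac{8641}{\frac{1}{16} \cdot \frac{6889}{289}} = - \frac{8641}{\frac{6889}{4624}} = \left(-8641\right) \frac{4624}{6889} = - \frac{39955984}{6889}$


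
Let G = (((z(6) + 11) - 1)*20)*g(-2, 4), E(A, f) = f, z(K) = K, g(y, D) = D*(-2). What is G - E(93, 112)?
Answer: -2672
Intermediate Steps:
g(y, D) = -2*D
G = -2560 (G = (((6 + 11) - 1)*20)*(-2*4) = ((17 - 1)*20)*(-8) = (16*20)*(-8) = 320*(-8) = -2560)
G - E(93, 112) = -2560 - 1*112 = -2560 - 112 = -2672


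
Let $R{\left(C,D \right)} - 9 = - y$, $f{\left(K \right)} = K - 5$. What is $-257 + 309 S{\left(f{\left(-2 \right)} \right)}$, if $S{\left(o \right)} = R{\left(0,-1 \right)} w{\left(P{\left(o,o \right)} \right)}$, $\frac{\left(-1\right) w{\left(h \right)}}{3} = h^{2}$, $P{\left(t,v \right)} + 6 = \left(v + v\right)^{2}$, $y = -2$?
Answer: $-368111957$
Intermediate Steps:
$f{\left(K \right)} = -5 + K$
$P{\left(t,v \right)} = -6 + 4 v^{2}$ ($P{\left(t,v \right)} = -6 + \left(v + v\right)^{2} = -6 + \left(2 v\right)^{2} = -6 + 4 v^{2}$)
$w{\left(h \right)} = - 3 h^{2}$
$R{\left(C,D \right)} = 11$ ($R{\left(C,D \right)} = 9 - -2 = 9 + 2 = 11$)
$S{\left(o \right)} = - 33 \left(-6 + 4 o^{2}\right)^{2}$ ($S{\left(o \right)} = 11 \left(- 3 \left(-6 + 4 o^{2}\right)^{2}\right) = - 33 \left(-6 + 4 o^{2}\right)^{2}$)
$-257 + 309 S{\left(f{\left(-2 \right)} \right)} = -257 + 309 \left(- 132 \left(-3 + 2 \left(-5 - 2\right)^{2}\right)^{2}\right) = -257 + 309 \left(- 132 \left(-3 + 2 \left(-7\right)^{2}\right)^{2}\right) = -257 + 309 \left(- 132 \left(-3 + 2 \cdot 49\right)^{2}\right) = -257 + 309 \left(- 132 \left(-3 + 98\right)^{2}\right) = -257 + 309 \left(- 132 \cdot 95^{2}\right) = -257 + 309 \left(\left(-132\right) 9025\right) = -257 + 309 \left(-1191300\right) = -257 - 368111700 = -368111957$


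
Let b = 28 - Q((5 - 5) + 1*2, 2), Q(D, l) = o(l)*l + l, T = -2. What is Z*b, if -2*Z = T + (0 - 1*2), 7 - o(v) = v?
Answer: 32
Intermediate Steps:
o(v) = 7 - v
Q(D, l) = l + l*(7 - l) (Q(D, l) = (7 - l)*l + l = l*(7 - l) + l = l + l*(7 - l))
Z = 2 (Z = -(-2 + (0 - 1*2))/2 = -(-2 + (0 - 2))/2 = -(-2 - 2)/2 = -½*(-4) = 2)
b = 16 (b = 28 - 2*(8 - 1*2) = 28 - 2*(8 - 2) = 28 - 2*6 = 28 - 1*12 = 28 - 12 = 16)
Z*b = 2*16 = 32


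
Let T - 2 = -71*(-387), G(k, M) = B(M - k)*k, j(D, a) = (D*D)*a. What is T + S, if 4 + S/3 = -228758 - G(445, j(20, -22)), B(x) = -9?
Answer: -646792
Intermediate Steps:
j(D, a) = a*D**2 (j(D, a) = D**2*a = a*D**2)
G(k, M) = -9*k
T = 27479 (T = 2 - 71*(-387) = 2 + 27477 = 27479)
S = -674271 (S = -12 + 3*(-228758 - (-9)*445) = -12 + 3*(-228758 - 1*(-4005)) = -12 + 3*(-228758 + 4005) = -12 + 3*(-224753) = -12 - 674259 = -674271)
T + S = 27479 - 674271 = -646792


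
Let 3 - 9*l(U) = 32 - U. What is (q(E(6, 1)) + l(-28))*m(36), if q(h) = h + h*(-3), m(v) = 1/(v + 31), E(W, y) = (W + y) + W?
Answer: -97/201 ≈ -0.48259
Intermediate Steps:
E(W, y) = y + 2*W
l(U) = -29/9 + U/9 (l(U) = 1/3 - (32 - U)/9 = 1/3 + (-32/9 + U/9) = -29/9 + U/9)
m(v) = 1/(31 + v)
q(h) = -2*h (q(h) = h - 3*h = -2*h)
(q(E(6, 1)) + l(-28))*m(36) = (-2*(1 + 2*6) + (-29/9 + (1/9)*(-28)))/(31 + 36) = (-2*(1 + 12) + (-29/9 - 28/9))/67 = (-2*13 - 19/3)*(1/67) = (-26 - 19/3)*(1/67) = -97/3*1/67 = -97/201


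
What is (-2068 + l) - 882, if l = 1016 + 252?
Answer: -1682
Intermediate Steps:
l = 1268
(-2068 + l) - 882 = (-2068 + 1268) - 882 = -800 - 882 = -1682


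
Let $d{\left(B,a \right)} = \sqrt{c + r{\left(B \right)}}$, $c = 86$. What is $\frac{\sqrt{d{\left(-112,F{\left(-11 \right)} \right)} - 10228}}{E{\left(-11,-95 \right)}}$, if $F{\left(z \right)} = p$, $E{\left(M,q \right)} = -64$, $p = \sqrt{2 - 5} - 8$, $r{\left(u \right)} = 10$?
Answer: $- \frac{i \sqrt{2557 - \sqrt{6}}}{32} \approx - 1.5795 i$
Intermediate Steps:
$p = -8 + i \sqrt{3}$ ($p = \sqrt{-3} - 8 = i \sqrt{3} - 8 = -8 + i \sqrt{3} \approx -8.0 + 1.732 i$)
$F{\left(z \right)} = -8 + i \sqrt{3}$
$d{\left(B,a \right)} = 4 \sqrt{6}$ ($d{\left(B,a \right)} = \sqrt{86 + 10} = \sqrt{96} = 4 \sqrt{6}$)
$\frac{\sqrt{d{\left(-112,F{\left(-11 \right)} \right)} - 10228}}{E{\left(-11,-95 \right)}} = \frac{\sqrt{4 \sqrt{6} - 10228}}{-64} = \sqrt{-10228 + 4 \sqrt{6}} \left(- \frac{1}{64}\right) = - \frac{\sqrt{-10228 + 4 \sqrt{6}}}{64}$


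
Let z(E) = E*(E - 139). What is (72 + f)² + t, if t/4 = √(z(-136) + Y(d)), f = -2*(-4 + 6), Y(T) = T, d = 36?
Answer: 4624 + 56*√191 ≈ 5397.9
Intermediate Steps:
z(E) = E*(-139 + E)
f = -4 (f = -2*2 = -4)
t = 56*√191 (t = 4*√(-136*(-139 - 136) + 36) = 4*√(-136*(-275) + 36) = 4*√(37400 + 36) = 4*√37436 = 4*(14*√191) = 56*√191 ≈ 773.94)
(72 + f)² + t = (72 - 4)² + 56*√191 = 68² + 56*√191 = 4624 + 56*√191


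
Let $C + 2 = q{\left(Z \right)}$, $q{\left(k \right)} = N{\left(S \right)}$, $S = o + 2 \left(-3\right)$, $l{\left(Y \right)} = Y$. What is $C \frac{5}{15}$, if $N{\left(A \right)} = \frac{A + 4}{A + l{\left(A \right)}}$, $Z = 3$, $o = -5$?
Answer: $- \frac{37}{66} \approx -0.56061$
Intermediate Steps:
$S = -11$ ($S = -5 + 2 \left(-3\right) = -5 - 6 = -11$)
$N{\left(A \right)} = \frac{4 + A}{2 A}$ ($N{\left(A \right)} = \frac{A + 4}{A + A} = \frac{4 + A}{2 A}$)
$q{\left(k \right)} = \frac{7}{22}$ ($q{\left(k \right)} = \frac{4 - 11}{2 \left(-11\right)} = \frac{1}{2} \left(- \frac{1}{11}\right) \left(-7\right) = \frac{7}{22}$)
$C = - \frac{37}{22}$ ($C = -2 + \frac{7}{22} = - \frac{37}{22} \approx -1.6818$)
$C \frac{5}{15} = - \frac{37 \cdot \frac{5}{15}}{22} = - \frac{37 \cdot 5 \cdot \frac{1}{15}}{22} = \left(- \frac{37}{22}\right) \frac{1}{3} = - \frac{37}{66}$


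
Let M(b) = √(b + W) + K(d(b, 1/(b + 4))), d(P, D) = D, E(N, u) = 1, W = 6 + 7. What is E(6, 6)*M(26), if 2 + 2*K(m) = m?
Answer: -59/60 + √39 ≈ 5.2617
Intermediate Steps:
W = 13
K(m) = -1 + m/2
M(b) = -1 + √(13 + b) + 1/(2*(4 + b)) (M(b) = √(b + 13) + (-1 + 1/(2*(b + 4))) = √(13 + b) + (-1 + 1/(2*(4 + b))) = -1 + √(13 + b) + 1/(2*(4 + b)))
E(6, 6)*M(26) = 1*((½ + (-1 + √(13 + 26))*(4 + 26))/(4 + 26)) = 1*((½ + (-1 + √39)*30)/30) = 1*((½ + (-30 + 30*√39))/30) = 1*((-59/2 + 30*√39)/30) = 1*(-59/60 + √39) = -59/60 + √39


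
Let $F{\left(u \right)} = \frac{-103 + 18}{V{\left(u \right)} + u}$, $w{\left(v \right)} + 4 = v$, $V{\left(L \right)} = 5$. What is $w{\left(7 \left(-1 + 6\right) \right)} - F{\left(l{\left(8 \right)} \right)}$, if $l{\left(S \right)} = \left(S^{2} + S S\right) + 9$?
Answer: $\frac{4487}{142} \approx 31.599$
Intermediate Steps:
$l{\left(S \right)} = 9 + 2 S^{2}$ ($l{\left(S \right)} = \left(S^{2} + S^{2}\right) + 9 = 2 S^{2} + 9 = 9 + 2 S^{2}$)
$w{\left(v \right)} = -4 + v$
$F{\left(u \right)} = - \frac{85}{5 + u}$ ($F{\left(u \right)} = \frac{-103 + 18}{5 + u} = - \frac{85}{5 + u}$)
$w{\left(7 \left(-1 + 6\right) \right)} - F{\left(l{\left(8 \right)} \right)} = \left(-4 + 7 \left(-1 + 6\right)\right) - - \frac{85}{5 + \left(9 + 2 \cdot 8^{2}\right)} = \left(-4 + 7 \cdot 5\right) - - \frac{85}{5 + \left(9 + 2 \cdot 64\right)} = \left(-4 + 35\right) - - \frac{85}{5 + \left(9 + 128\right)} = 31 - - \frac{85}{5 + 137} = 31 - - \frac{85}{142} = 31 + \frac{85}{142} = \frac{4487}{142}$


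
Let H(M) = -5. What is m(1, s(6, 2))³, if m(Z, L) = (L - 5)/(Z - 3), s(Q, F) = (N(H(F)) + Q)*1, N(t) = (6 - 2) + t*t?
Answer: -3375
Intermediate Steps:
N(t) = 4 + t²
s(Q, F) = 29 + Q (s(Q, F) = ((4 + (-5)²) + Q)*1 = ((4 + 25) + Q)*1 = (29 + Q)*1 = 29 + Q)
m(Z, L) = (-5 + L)/(-3 + Z)
m(1, s(6, 2))³ = ((-5 + (29 + 6))/(-3 + 1))³ = ((-5 + 35)/(-2))³ = (-½*30)³ = (-15)³ = -3375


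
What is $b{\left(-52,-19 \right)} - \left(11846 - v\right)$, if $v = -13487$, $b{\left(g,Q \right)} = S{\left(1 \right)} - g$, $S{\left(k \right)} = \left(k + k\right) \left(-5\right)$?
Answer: $-25291$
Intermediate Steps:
$S{\left(k \right)} = - 10 k$ ($S{\left(k \right)} = 2 k \left(-5\right) = - 10 k$)
$b{\left(g,Q \right)} = -10 - g$ ($b{\left(g,Q \right)} = \left(-10\right) 1 - g = -10 - g$)
$b{\left(-52,-19 \right)} - \left(11846 - v\right) = \left(-10 - -52\right) - \left(11846 - -13487\right) = \left(-10 + 52\right) - \left(11846 + 13487\right) = 42 - 25333 = -25291$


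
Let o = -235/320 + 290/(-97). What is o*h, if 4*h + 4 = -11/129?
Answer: 12183713/3203328 ≈ 3.8035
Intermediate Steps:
o = -23119/6208 (o = -235*1/320 + 290*(-1/97) = -47/64 - 290/97 = -23119/6208 ≈ -3.7241)
h = -527/516 (h = -1 + (-11/129)/4 = -1 + (-11*1/129)/4 = -1 + (¼)*(-11/129) = -1 - 11/516 = -527/516 ≈ -1.0213)
o*h = -23119/6208*(-527/516) = 12183713/3203328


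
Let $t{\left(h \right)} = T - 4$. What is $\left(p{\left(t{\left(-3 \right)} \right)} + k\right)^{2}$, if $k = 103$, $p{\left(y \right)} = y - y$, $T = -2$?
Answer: $10609$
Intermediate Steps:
$t{\left(h \right)} = -6$ ($t{\left(h \right)} = -2 - 4 = -6$)
$p{\left(y \right)} = 0$
$\left(p{\left(t{\left(-3 \right)} \right)} + k\right)^{2} = \left(0 + 103\right)^{2} = 103^{2} = 10609$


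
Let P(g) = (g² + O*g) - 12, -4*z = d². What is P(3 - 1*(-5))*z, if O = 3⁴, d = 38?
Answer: -252700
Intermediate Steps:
O = 81
z = -361 (z = -¼*38² = -¼*1444 = -361)
P(g) = -12 + g² + 81*g (P(g) = (g² + 81*g) - 12 = -12 + g² + 81*g)
P(3 - 1*(-5))*z = (-12 + (3 - 1*(-5))² + 81*(3 - 1*(-5)))*(-361) = (-12 + (3 + 5)² + 81*(3 + 5))*(-361) = (-12 + 8² + 81*8)*(-361) = (-12 + 64 + 648)*(-361) = 700*(-361) = -252700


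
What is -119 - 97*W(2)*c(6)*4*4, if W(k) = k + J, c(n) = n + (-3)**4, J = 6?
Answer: -1080311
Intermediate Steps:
c(n) = 81 + n (c(n) = n + 81 = 81 + n)
W(k) = 6 + k (W(k) = k + 6 = 6 + k)
-119 - 97*W(2)*c(6)*4*4 = -119 - 97*(6 + 2)*(81 + 6)*4*4 = -119 - 97*8*87*16 = -119 - 67512*16 = -119 - 97*11136 = -119 - 1080192 = -1080311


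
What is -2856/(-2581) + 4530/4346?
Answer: 12052053/5608513 ≈ 2.1489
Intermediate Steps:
-2856/(-2581) + 4530/4346 = -2856*(-1/2581) + 4530*(1/4346) = 2856/2581 + 2265/2173 = 12052053/5608513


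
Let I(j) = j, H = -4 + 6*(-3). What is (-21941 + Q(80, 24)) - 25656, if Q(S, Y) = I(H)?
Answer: -47619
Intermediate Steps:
H = -22 (H = -4 - 18 = -22)
Q(S, Y) = -22
(-21941 + Q(80, 24)) - 25656 = (-21941 - 22) - 25656 = -21963 - 25656 = -47619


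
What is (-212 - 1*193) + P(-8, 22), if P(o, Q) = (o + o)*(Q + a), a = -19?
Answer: -453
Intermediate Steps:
P(o, Q) = 2*o*(-19 + Q) (P(o, Q) = (o + o)*(Q - 19) = (2*o)*(-19 + Q) = 2*o*(-19 + Q))
(-212 - 1*193) + P(-8, 22) = (-212 - 1*193) + 2*(-8)*(-19 + 22) = (-212 - 193) + 2*(-8)*3 = -405 - 48 = -453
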